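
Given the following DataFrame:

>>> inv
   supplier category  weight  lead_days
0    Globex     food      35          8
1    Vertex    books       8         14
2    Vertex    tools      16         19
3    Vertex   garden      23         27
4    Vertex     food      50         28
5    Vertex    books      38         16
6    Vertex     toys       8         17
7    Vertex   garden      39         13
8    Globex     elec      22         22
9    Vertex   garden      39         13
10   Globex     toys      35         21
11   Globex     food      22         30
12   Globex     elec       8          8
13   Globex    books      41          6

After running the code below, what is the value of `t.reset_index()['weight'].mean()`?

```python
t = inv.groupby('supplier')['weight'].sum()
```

192.0

group by supplier, sum of weight:
supplier
Globex    163
Vertex    221
Name: weight, dtype: int64
reset_index():
  supplier  weight
0   Globex     163
1   Vertex     221
Taking the mean of column 'weight' gives 192.0.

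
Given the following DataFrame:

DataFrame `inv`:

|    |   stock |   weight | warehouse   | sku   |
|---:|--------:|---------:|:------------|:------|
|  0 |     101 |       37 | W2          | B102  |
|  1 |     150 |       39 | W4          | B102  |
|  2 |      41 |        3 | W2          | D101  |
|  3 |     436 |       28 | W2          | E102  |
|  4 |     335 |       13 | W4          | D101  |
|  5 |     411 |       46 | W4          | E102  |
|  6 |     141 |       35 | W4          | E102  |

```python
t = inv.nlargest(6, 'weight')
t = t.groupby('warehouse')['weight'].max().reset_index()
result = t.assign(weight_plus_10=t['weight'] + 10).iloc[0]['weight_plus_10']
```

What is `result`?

take 6 rows with largest weight:
   stock  weight warehouse   sku
5    411      46        W4  E102
1    150      39        W4  B102
0    101      37        W2  B102
6    141      35        W4  E102
3    436      28        W2  E102
4    335      13        W4  D101
group by warehouse, max of weight:
warehouse
W2    37
W4    46
Name: weight, dtype: int64
reset_index():
  warehouse  weight
0        W2      37
1        W4      46
add column weight_plus_10 = t['weight'] + 10:
  warehouse  weight  weight_plus_10
0        W2      37              47
1        W4      46              56
value at position 0, column 'weight_plus_10' → 47

47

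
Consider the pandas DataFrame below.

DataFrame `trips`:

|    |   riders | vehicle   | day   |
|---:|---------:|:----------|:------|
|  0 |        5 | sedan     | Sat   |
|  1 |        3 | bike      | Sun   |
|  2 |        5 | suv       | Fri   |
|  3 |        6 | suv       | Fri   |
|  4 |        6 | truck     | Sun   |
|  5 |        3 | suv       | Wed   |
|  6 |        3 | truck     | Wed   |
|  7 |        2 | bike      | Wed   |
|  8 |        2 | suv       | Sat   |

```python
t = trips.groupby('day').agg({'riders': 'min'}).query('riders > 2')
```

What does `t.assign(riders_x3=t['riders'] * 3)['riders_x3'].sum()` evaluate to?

group by day, min of riders:
     riders
day        
Fri       5
Sat       2
Sun       3
Wed       2
filter rows where riders > 2:
     riders
day        
Fri       5
Sun       3
add column riders_x3 = t['riders'] * 3:
     riders  riders_x3
day                   
Fri       5         15
Sun       3          9
Hence 24.

24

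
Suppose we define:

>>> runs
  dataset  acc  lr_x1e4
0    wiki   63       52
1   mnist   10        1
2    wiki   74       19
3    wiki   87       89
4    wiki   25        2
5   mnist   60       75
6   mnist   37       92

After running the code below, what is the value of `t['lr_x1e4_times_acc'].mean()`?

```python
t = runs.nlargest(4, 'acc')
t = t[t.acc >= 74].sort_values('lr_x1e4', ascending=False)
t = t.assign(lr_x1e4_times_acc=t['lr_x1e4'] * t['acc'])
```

take 4 rows with largest acc:
  dataset  acc  lr_x1e4
3    wiki   87       89
2    wiki   74       19
0    wiki   63       52
5   mnist   60       75
filter rows where acc >= 74:
  dataset  acc  lr_x1e4
3    wiki   87       89
2    wiki   74       19
sort by lr_x1e4 descending:
  dataset  acc  lr_x1e4
3    wiki   87       89
2    wiki   74       19
add column lr_x1e4_times_acc = t['lr_x1e4'] * t['acc']:
  dataset  acc  lr_x1e4  lr_x1e4_times_acc
3    wiki   87       89               7743
2    wiki   74       19               1406
Then the mean of column 'lr_x1e4_times_acc': 4574.5

4574.5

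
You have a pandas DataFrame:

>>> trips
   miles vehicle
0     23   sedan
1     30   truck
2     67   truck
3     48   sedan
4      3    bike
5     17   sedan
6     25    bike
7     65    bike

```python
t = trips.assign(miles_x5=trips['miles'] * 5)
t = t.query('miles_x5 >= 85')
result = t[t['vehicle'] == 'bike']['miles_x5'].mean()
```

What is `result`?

add column miles_x5 = trips['miles'] * 5:
   miles vehicle  miles_x5
0     23   sedan       115
1     30   truck       150
2     67   truck       335
3     48   sedan       240
4      3    bike        15
5     17   sedan        85
6     25    bike       125
7     65    bike       325
filter rows where miles_x5 >= 85:
   miles vehicle  miles_x5
0     23   sedan       115
1     30   truck       150
2     67   truck       335
3     48   sedan       240
5     17   sedan        85
6     25    bike       125
7     65    bike       325
filter rows where vehicle == 'bike':
   miles vehicle  miles_x5
6     25    bike       125
7     65    bike       325
mean of column 'miles_x5' → 225.0

225.0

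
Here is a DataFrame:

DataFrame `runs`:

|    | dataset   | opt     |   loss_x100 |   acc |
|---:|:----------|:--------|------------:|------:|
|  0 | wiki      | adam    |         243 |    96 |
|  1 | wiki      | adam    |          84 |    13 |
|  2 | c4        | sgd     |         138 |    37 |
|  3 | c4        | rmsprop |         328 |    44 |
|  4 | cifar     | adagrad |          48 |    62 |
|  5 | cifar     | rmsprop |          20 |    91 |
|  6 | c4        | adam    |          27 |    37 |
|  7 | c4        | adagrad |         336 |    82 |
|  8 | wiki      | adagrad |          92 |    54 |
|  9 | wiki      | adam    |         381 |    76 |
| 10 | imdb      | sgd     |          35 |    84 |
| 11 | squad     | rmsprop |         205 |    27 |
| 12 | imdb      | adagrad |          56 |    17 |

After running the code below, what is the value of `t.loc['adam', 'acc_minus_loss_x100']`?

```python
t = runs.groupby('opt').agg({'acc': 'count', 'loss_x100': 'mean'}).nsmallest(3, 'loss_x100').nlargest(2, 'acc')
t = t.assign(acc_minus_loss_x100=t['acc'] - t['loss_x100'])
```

group by opt: count(acc), mean(loss_x100):
         acc   loss_x100
opt                     
adagrad    4  133.000000
adam       4  183.750000
rmsprop    3  184.333333
sgd        2   86.500000
take 3 rows with smallest loss_x100:
         acc  loss_x100
opt                    
sgd        2      86.50
adagrad    4     133.00
adam       4     183.75
take 2 rows with largest acc:
         acc  loss_x100
opt                    
adagrad    4     133.00
adam       4     183.75
add column acc_minus_loss_x100 = t['acc'] - t['loss_x100']:
         acc  loss_x100  acc_minus_loss_x100
opt                                         
adagrad    4     133.00              -129.00
adam       4     183.75              -179.75

-179.75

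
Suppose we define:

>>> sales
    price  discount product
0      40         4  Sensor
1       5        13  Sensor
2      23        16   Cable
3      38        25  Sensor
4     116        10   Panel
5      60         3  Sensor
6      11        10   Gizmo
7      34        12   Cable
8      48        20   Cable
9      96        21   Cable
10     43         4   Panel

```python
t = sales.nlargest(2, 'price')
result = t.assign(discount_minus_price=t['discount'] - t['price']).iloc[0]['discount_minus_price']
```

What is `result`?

-106

take 2 rows with largest price:
   price  discount product
4    116        10   Panel
9     96        21   Cable
add column discount_minus_price = t['discount'] - t['price']:
   price  discount product  discount_minus_price
4    116        10   Panel                  -106
9     96        21   Cable                   -75
Finally, value at position 0, column 'discount_minus_price' = -106.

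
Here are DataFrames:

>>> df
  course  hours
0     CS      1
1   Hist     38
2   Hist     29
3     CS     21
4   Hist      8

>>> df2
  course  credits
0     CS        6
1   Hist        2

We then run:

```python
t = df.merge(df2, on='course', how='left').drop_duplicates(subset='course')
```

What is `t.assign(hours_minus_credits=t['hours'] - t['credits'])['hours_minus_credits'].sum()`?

merge on 'course' (how='left') → 5 rows:
  course  hours  credits
0     CS      1        6
1   Hist     38        2
2   Hist     29        2
3     CS     21        6
4   Hist      8        2
drop duplicate course (keep=first):
  course  hours  credits
0     CS      1        6
1   Hist     38        2
add column hours_minus_credits = t['hours'] - t['credits']:
  course  hours  credits  hours_minus_credits
0     CS      1        6                   -5
1   Hist     38        2                   36
Reading off the sum of column 'hours_minus_credits', we get 31.

31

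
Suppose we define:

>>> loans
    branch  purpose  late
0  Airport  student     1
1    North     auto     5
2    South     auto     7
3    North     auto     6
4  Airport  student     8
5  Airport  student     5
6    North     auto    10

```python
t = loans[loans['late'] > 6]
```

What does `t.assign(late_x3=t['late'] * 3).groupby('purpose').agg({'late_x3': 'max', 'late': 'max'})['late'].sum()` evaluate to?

18

filter rows where late > 6:
    branch  purpose  late
2    South     auto     7
4  Airport  student     8
6    North     auto    10
add column late_x3 = t['late'] * 3:
    branch  purpose  late  late_x3
2    South     auto     7       21
4  Airport  student     8       24
6    North     auto    10       30
group by purpose: max(late_x3), max(late):
         late_x3  late
purpose               
auto          30    10
student       24     8
sum of column 'late' → 18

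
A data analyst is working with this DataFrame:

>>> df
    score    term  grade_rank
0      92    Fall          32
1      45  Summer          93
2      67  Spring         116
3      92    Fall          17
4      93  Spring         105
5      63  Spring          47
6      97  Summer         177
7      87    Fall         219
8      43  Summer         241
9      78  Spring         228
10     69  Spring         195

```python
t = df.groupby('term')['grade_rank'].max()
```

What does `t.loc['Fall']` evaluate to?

group by term, max of grade_rank:
term
Fall      219
Spring    228
Summer    241
Name: grade_rank, dtype: int64
value at index 'Fall' → 219

219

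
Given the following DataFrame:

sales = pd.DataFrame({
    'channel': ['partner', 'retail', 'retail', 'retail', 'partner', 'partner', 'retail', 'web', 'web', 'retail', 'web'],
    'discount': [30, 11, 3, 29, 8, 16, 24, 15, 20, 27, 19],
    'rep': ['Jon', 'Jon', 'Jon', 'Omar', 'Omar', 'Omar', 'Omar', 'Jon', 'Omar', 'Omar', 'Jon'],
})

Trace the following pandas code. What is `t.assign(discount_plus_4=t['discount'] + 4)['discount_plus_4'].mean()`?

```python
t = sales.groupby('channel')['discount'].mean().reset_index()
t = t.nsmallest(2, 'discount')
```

group by channel, mean of discount:
channel
partner    18.0
retail     18.8
web        18.0
Name: discount, dtype: float64
reset_index():
   channel  discount
0  partner      18.0
1   retail      18.8
2      web      18.0
take 2 rows with smallest discount:
   channel  discount
0  partner      18.0
2      web      18.0
add column discount_plus_4 = t['discount'] + 4:
   channel  discount  discount_plus_4
0  partner      18.0             22.0
2      web      18.0             22.0

22.0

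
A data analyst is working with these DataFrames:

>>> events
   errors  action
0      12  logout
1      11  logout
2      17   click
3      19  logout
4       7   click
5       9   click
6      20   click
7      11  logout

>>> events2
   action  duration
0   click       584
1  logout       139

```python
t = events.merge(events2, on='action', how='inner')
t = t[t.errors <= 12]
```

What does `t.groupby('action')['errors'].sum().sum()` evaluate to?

50

merge on 'action' (how='inner') → 8 rows:
   errors  action  duration
0      12  logout       139
1      11  logout       139
2      17   click       584
3      19  logout       139
4       7   click       584
5       9   click       584
6      20   click       584
7      11  logout       139
filter rows where errors <= 12:
   errors  action  duration
0      12  logout       139
1      11  logout       139
4       7   click       584
5       9   click       584
7      11  logout       139
group by action, sum of errors:
action
click     16
logout    34
Name: errors, dtype: int64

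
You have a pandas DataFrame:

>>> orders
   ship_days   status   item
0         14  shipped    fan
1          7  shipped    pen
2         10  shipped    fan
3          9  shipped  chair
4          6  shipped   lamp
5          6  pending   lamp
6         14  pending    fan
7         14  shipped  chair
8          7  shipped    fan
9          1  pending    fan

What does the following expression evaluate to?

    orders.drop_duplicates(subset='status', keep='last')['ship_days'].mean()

drop duplicate status (keep=last):
   ship_days   status item
8          7  shipped  fan
9          1  pending  fan
mean of column 'ship_days' → 4.0

4.0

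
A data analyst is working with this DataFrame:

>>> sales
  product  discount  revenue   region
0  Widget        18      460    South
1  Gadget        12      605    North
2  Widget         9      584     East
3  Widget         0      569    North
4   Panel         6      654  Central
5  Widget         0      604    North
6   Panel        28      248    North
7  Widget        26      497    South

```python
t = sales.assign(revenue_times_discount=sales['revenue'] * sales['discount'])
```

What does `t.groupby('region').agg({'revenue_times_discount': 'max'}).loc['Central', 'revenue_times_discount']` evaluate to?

3924

add column revenue_times_discount = sales['revenue'] * sales['discount']:
  product  discount  revenue   region  revenue_times_discount
0  Widget        18      460    South                    8280
1  Gadget        12      605    North                    7260
2  Widget         9      584     East                    5256
3  Widget         0      569    North                       0
4   Panel         6      654  Central                    3924
5  Widget         0      604    North                       0
6   Panel        28      248    North                    6944
7  Widget        26      497    South                   12922
group by region, max of revenue_times_discount:
         revenue_times_discount
region                         
Central                    3924
East                       5256
North                      7260
South                     12922
Hence 3924.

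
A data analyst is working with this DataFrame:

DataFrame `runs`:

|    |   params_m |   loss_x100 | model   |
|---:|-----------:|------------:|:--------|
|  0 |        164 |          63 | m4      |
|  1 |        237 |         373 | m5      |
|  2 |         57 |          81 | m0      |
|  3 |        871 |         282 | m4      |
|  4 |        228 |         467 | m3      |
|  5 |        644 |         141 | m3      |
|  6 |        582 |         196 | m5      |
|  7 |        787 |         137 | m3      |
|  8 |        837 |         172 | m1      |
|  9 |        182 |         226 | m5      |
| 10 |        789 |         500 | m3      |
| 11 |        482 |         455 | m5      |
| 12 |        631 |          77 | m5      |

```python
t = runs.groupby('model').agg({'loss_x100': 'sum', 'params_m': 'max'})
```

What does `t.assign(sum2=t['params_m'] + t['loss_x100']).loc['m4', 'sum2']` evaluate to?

1216

group by model: sum(loss_x100), max(params_m):
       loss_x100  params_m
model                     
m0            81        57
m1           172       837
m3          1245       789
m4           345       871
m5          1327       631
add column sum2 = t['params_m'] + t['loss_x100']:
       loss_x100  params_m  sum2
model                           
m0            81        57   138
m1           172       837  1009
m3          1245       789  2034
m4           345       871  1216
m5          1327       631  1958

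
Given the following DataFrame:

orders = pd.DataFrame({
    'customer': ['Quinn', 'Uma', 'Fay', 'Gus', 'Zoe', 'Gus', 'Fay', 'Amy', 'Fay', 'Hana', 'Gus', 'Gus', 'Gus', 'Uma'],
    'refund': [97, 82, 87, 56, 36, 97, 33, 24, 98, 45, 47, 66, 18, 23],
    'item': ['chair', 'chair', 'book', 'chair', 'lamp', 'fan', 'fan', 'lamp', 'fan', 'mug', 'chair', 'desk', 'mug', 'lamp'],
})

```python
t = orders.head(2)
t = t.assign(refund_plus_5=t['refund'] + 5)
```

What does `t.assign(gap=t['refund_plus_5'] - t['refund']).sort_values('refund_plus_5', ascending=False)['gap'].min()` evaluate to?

take first 2 rows:
  customer  refund   item
0    Quinn      97  chair
1      Uma      82  chair
add column refund_plus_5 = t['refund'] + 5:
  customer  refund   item  refund_plus_5
0    Quinn      97  chair            102
1      Uma      82  chair             87
add column gap = t['refund_plus_5'] - t['refund']:
  customer  refund   item  refund_plus_5  gap
0    Quinn      97  chair            102    5
1      Uma      82  chair             87    5
sort by refund_plus_5 descending:
  customer  refund   item  refund_plus_5  gap
0    Quinn      97  chair            102    5
1      Uma      82  chair             87    5
So min() = 5.

5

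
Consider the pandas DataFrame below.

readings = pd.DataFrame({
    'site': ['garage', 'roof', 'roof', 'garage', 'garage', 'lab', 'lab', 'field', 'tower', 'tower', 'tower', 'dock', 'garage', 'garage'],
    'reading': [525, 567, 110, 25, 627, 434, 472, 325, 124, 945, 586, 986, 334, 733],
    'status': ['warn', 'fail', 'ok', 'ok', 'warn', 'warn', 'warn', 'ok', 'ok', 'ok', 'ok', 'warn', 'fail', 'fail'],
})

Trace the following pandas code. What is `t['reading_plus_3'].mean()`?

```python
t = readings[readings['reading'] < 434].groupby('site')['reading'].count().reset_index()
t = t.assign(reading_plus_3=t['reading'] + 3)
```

filter rows where reading < 434:
      site  reading status
2     roof      110     ok
3   garage       25     ok
7    field      325     ok
8    tower      124     ok
12  garage      334   fail
group by site, count of reading:
site
field     1
garage    2
roof      1
tower     1
Name: reading, dtype: int64
reset_index():
     site  reading
0   field        1
1  garage        2
2    roof        1
3   tower        1
add column reading_plus_3 = t['reading'] + 3:
     site  reading  reading_plus_3
0   field        1               4
1  garage        2               5
2    roof        1               4
3   tower        1               4
mean of column 'reading_plus_3' → 4.25

4.25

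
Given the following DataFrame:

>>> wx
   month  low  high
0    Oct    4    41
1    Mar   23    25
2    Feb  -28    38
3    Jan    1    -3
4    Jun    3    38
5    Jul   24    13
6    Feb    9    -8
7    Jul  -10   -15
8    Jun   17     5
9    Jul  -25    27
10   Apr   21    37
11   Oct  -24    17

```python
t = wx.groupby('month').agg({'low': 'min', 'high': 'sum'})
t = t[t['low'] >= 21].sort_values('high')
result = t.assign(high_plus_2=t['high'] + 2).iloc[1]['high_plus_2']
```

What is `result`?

group by month: min(low), sum(high):
       low  high
month           
Apr     21    37
Feb    -28    30
Jan      1    -3
Jul    -25    25
Jun      3    43
Mar     23    25
Oct    -24    58
filter rows where low >= 21:
       low  high
month           
Apr     21    37
Mar     23    25
sort by high:
       low  high
month           
Mar     23    25
Apr     21    37
add column high_plus_2 = t['high'] + 2:
       low  high  high_plus_2
month                        
Mar     23    25           27
Apr     21    37           39
Reading off the value at position 1, column 'high_plus_2', we get 39.

39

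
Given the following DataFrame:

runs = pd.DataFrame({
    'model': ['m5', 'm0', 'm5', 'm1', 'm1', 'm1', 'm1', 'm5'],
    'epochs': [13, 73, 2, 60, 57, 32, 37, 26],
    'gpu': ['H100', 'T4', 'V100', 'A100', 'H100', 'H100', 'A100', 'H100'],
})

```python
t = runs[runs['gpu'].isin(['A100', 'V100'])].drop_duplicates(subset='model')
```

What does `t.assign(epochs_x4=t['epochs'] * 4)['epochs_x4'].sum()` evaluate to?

filter rows where gpu in ['A100', 'V100']:
  model  epochs   gpu
2    m5       2  V100
3    m1      60  A100
6    m1      37  A100
drop duplicate model (keep=first):
  model  epochs   gpu
2    m5       2  V100
3    m1      60  A100
add column epochs_x4 = t['epochs'] * 4:
  model  epochs   gpu  epochs_x4
2    m5       2  V100          8
3    m1      60  A100        240

248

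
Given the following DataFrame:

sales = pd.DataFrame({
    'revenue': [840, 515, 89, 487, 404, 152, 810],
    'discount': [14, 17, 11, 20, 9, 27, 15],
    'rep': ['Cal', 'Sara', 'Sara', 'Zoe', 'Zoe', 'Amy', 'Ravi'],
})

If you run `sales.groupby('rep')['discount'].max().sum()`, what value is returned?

93

group by rep, max of discount:
rep
Amy     27
Cal     14
Ravi    15
Sara    17
Zoe     20
Name: discount, dtype: int64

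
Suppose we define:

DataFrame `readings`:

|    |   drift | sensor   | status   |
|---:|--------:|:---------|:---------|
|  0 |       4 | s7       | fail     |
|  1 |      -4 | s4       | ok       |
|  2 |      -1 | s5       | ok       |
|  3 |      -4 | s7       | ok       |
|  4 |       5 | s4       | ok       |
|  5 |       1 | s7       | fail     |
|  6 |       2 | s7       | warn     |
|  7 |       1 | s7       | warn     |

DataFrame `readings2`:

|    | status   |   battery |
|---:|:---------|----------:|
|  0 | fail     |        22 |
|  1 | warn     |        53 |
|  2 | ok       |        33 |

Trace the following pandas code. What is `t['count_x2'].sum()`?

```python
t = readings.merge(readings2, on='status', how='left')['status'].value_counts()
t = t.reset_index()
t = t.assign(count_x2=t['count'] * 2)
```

merge on 'status' (how='left') → 8 rows:
   drift sensor status  battery
0      4     s7   fail       22
1     -4     s4     ok       33
2     -1     s5     ok       33
3     -4     s7     ok       33
4      5     s4     ok       33
5      1     s7   fail       22
6      2     s7   warn       53
7      1     s7   warn       53
value_counts of status:
status
ok      4
fail    2
warn    2
Name: count, dtype: int64
reset_index():
  status  count
0     ok      4
1   fail      2
2   warn      2
add column count_x2 = t['count'] * 2:
  status  count  count_x2
0     ok      4         8
1   fail      2         4
2   warn      2         4

16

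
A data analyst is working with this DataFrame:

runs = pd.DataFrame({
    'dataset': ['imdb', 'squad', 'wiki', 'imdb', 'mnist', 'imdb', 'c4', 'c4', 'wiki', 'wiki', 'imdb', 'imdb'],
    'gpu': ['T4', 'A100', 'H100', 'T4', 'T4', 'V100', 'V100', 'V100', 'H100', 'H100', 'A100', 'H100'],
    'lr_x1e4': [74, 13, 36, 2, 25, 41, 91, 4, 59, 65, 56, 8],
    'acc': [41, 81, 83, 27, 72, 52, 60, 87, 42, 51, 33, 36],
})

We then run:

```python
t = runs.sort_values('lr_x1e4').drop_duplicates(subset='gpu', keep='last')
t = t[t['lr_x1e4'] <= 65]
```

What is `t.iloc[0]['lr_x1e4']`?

sort by lr_x1e4:
   dataset   gpu  lr_x1e4  acc
3     imdb    T4        2   27
7       c4  V100        4   87
11    imdb  H100        8   36
1    squad  A100       13   81
4    mnist    T4       25   72
2     wiki  H100       36   83
5     imdb  V100       41   52
10    imdb  A100       56   33
8     wiki  H100       59   42
9     wiki  H100       65   51
0     imdb    T4       74   41
6       c4  V100       91   60
drop duplicate gpu (keep=last):
   dataset   gpu  lr_x1e4  acc
10    imdb  A100       56   33
9     wiki  H100       65   51
0     imdb    T4       74   41
6       c4  V100       91   60
filter rows where lr_x1e4 <= 65:
   dataset   gpu  lr_x1e4  acc
10    imdb  A100       56   33
9     wiki  H100       65   51
The value at position 0, column 'lr_x1e4' is 56.

56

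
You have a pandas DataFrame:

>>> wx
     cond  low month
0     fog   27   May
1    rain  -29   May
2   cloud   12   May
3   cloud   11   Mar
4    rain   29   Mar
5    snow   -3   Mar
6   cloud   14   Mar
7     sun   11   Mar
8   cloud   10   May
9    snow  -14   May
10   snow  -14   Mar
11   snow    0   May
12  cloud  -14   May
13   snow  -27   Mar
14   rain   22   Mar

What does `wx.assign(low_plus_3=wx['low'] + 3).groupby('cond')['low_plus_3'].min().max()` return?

add column low_plus_3 = wx['low'] + 3:
     cond  low month  low_plus_3
0     fog   27   May          30
1    rain  -29   May         -26
2   cloud   12   May          15
3   cloud   11   Mar          14
4    rain   29   Mar          32
5    snow   -3   Mar           0
6   cloud   14   Mar          17
7     sun   11   Mar          14
8   cloud   10   May          13
9    snow  -14   May         -11
10   snow  -14   Mar         -11
11   snow    0   May           3
12  cloud  -14   May         -11
13   snow  -27   Mar         -24
14   rain   22   Mar          25
group by cond, min of low_plus_3:
cond
cloud   -11
fog      30
rain    -26
snow    -24
sun      14
Name: low_plus_3, dtype: int64
Reading off the max of the resulting series, we get 30.

30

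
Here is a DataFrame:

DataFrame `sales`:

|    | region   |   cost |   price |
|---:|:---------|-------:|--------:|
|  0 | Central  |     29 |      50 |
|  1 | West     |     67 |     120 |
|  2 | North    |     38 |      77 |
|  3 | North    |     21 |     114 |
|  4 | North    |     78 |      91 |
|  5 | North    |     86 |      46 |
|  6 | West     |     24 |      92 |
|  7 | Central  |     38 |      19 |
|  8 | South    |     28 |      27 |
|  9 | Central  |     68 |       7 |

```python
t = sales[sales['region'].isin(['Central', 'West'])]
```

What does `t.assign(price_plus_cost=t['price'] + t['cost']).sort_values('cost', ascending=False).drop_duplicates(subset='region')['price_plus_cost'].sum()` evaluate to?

262

filter rows where region in ['Central', 'West']:
    region  cost  price
0  Central    29     50
1     West    67    120
6     West    24     92
7  Central    38     19
9  Central    68      7
add column price_plus_cost = t['price'] + t['cost']:
    region  cost  price  price_plus_cost
0  Central    29     50               79
1     West    67    120              187
6     West    24     92              116
7  Central    38     19               57
9  Central    68      7               75
sort by cost descending:
    region  cost  price  price_plus_cost
9  Central    68      7               75
1     West    67    120              187
7  Central    38     19               57
0  Central    29     50               79
6     West    24     92              116
drop duplicate region (keep=first):
    region  cost  price  price_plus_cost
9  Central    68      7               75
1     West    67    120              187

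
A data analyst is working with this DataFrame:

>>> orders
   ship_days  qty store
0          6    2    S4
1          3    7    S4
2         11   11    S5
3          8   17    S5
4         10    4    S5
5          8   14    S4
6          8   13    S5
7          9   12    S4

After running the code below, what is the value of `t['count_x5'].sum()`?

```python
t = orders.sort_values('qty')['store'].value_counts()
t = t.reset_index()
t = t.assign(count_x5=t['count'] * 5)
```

40

sort by qty:
   ship_days  qty store
0          6    2    S4
4         10    4    S5
1          3    7    S4
2         11   11    S5
7          9   12    S4
6          8   13    S5
5          8   14    S4
3          8   17    S5
value_counts of store:
store
S4    4
S5    4
Name: count, dtype: int64
reset_index():
  store  count
0    S4      4
1    S5      4
add column count_x5 = t['count'] * 5:
  store  count  count_x5
0    S4      4        20
1    S5      4        20
Finally, sum of column 'count_x5' = 40.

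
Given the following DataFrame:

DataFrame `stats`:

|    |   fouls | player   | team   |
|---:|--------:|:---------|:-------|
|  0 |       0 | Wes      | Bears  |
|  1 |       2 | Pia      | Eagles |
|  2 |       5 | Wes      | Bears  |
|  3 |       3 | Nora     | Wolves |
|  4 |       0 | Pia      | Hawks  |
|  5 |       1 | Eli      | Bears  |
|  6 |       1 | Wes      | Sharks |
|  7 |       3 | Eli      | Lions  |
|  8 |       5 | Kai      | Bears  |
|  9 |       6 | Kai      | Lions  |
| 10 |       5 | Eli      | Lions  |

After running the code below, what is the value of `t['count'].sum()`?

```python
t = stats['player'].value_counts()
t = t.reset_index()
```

value_counts of player:
player
Wes     3
Eli     3
Pia     2
Kai     2
Nora    1
Name: count, dtype: int64
reset_index():
  player  count
0    Wes      3
1    Eli      3
2    Pia      2
3    Kai      2
4   Nora      1
sum of column 'count' → 11

11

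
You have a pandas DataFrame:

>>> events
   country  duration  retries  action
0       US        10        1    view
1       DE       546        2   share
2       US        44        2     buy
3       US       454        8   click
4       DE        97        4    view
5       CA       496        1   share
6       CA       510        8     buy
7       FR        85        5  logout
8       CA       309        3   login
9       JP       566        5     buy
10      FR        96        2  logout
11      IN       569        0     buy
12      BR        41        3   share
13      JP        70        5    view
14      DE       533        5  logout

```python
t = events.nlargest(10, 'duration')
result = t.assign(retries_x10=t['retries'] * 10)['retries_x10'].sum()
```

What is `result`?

take 10 rows with largest duration:
   country  duration  retries  action
11      IN       569        0     buy
9       JP       566        5     buy
1       DE       546        2   share
14      DE       533        5  logout
6       CA       510        8     buy
5       CA       496        1   share
3       US       454        8   click
8       CA       309        3   login
4       DE        97        4    view
10      FR        96        2  logout
add column retries_x10 = t['retries'] * 10:
   country  duration  retries  action  retries_x10
11      IN       569        0     buy            0
9       JP       566        5     buy           50
1       DE       546        2   share           20
14      DE       533        5  logout           50
6       CA       510        8     buy           80
5       CA       496        1   share           10
3       US       454        8   click           80
8       CA       309        3   login           30
4       DE        97        4    view           40
10      FR        96        2  logout           20
Then the sum of column 'retries_x10': 380

380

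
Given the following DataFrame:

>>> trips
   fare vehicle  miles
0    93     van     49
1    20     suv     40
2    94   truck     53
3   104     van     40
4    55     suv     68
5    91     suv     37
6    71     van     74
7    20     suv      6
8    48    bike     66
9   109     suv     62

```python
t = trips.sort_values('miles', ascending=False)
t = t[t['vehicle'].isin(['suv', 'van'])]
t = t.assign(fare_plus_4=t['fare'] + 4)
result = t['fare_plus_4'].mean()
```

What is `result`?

74.375

sort by miles descending:
   fare vehicle  miles
6    71     van     74
4    55     suv     68
8    48    bike     66
9   109     suv     62
2    94   truck     53
0    93     van     49
1    20     suv     40
3   104     van     40
5    91     suv     37
7    20     suv      6
filter rows where vehicle in ['suv', 'van']:
   fare vehicle  miles
6    71     van     74
4    55     suv     68
9   109     suv     62
0    93     van     49
1    20     suv     40
3   104     van     40
5    91     suv     37
7    20     suv      6
add column fare_plus_4 = t['fare'] + 4:
   fare vehicle  miles  fare_plus_4
6    71     van     74           75
4    55     suv     68           59
9   109     suv     62          113
0    93     van     49           97
1    20     suv     40           24
3   104     van     40          108
5    91     suv     37           95
7    20     suv      6           24
The mean of column 'fare_plus_4' is 74.375.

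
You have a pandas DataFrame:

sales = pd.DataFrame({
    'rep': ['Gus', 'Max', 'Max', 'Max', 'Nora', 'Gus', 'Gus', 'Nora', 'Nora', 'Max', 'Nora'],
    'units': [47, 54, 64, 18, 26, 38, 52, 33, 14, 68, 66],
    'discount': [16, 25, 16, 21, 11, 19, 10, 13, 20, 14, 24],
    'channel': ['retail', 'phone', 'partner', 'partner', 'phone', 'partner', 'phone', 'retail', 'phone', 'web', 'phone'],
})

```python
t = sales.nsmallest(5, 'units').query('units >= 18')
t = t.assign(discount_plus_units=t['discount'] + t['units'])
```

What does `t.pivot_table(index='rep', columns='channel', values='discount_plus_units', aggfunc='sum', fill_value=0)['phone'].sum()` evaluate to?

take 5 rows with smallest units:
    rep  units  discount  channel
8  Nora     14        20    phone
3   Max     18        21  partner
4  Nora     26        11    phone
7  Nora     33        13   retail
5   Gus     38        19  partner
filter rows where units >= 18:
    rep  units  discount  channel
3   Max     18        21  partner
4  Nora     26        11    phone
7  Nora     33        13   retail
5   Gus     38        19  partner
add column discount_plus_units = t['discount'] + t['units']:
    rep  units  discount  channel  discount_plus_units
3   Max     18        21  partner                   39
4  Nora     26        11    phone                   37
7  Nora     33        13   retail                   46
5   Gus     38        19  partner                   57
pivot: rows=rep, cols=channel, sum(discount_plus_units):
channel  partner  phone  retail
rep                            
Gus           57      0       0
Max           39      0       0
Nora           0     37      46

37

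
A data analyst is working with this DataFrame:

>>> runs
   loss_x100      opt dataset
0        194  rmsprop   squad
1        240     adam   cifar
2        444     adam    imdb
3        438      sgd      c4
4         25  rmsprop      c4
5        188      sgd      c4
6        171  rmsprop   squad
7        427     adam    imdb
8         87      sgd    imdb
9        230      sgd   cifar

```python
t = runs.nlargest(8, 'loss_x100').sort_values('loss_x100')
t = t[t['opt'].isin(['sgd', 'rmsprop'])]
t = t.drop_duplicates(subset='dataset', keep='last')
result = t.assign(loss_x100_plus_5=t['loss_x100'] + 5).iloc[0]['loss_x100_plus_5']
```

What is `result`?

take 8 rows with largest loss_x100:
   loss_x100      opt dataset
2        444     adam    imdb
3        438      sgd      c4
7        427     adam    imdb
1        240     adam   cifar
9        230      sgd   cifar
0        194  rmsprop   squad
5        188      sgd      c4
6        171  rmsprop   squad
sort by loss_x100:
   loss_x100      opt dataset
6        171  rmsprop   squad
5        188      sgd      c4
0        194  rmsprop   squad
9        230      sgd   cifar
1        240     adam   cifar
7        427     adam    imdb
3        438      sgd      c4
2        444     adam    imdb
filter rows where opt in ['sgd', 'rmsprop']:
   loss_x100      opt dataset
6        171  rmsprop   squad
5        188      sgd      c4
0        194  rmsprop   squad
9        230      sgd   cifar
3        438      sgd      c4
drop duplicate dataset (keep=last):
   loss_x100      opt dataset
0        194  rmsprop   squad
9        230      sgd   cifar
3        438      sgd      c4
add column loss_x100_plus_5 = t['loss_x100'] + 5:
   loss_x100      opt dataset  loss_x100_plus_5
0        194  rmsprop   squad               199
9        230      sgd   cifar               235
3        438      sgd      c4               443
Finally, value at position 0, column 'loss_x100_plus_5' = 199.

199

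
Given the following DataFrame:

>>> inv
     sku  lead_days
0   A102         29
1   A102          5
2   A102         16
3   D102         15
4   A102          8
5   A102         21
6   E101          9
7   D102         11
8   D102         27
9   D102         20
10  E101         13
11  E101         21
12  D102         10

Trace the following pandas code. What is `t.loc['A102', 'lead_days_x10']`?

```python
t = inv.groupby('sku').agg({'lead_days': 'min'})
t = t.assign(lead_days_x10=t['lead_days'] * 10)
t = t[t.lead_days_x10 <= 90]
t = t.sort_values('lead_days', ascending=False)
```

50

group by sku, min of lead_days:
      lead_days
sku            
A102          5
D102         10
E101          9
add column lead_days_x10 = t['lead_days'] * 10:
      lead_days  lead_days_x10
sku                           
A102          5             50
D102         10            100
E101          9             90
filter rows where lead_days_x10 <= 90:
      lead_days  lead_days_x10
sku                           
A102          5             50
E101          9             90
sort by lead_days descending:
      lead_days  lead_days_x10
sku                           
E101          9             90
A102          5             50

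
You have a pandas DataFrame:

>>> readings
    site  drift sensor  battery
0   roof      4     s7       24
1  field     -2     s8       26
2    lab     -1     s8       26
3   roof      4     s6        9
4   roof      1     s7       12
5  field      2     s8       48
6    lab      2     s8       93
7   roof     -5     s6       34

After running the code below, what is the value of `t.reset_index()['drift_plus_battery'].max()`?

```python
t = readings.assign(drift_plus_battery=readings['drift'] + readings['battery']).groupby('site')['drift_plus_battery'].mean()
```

60.0

add column drift_plus_battery = readings['drift'] + readings['battery']:
    site  drift sensor  battery  drift_plus_battery
0   roof      4     s7       24                  28
1  field     -2     s8       26                  24
2    lab     -1     s8       26                  25
3   roof      4     s6        9                  13
4   roof      1     s7       12                  13
5  field      2     s8       48                  50
6    lab      2     s8       93                  95
7   roof     -5     s6       34                  29
group by site, mean of drift_plus_battery:
site
field    37.00
lab      60.00
roof     20.75
Name: drift_plus_battery, dtype: float64
reset_index():
    site  drift_plus_battery
0  field               37.00
1    lab               60.00
2   roof               20.75
max of column 'drift_plus_battery' → 60.0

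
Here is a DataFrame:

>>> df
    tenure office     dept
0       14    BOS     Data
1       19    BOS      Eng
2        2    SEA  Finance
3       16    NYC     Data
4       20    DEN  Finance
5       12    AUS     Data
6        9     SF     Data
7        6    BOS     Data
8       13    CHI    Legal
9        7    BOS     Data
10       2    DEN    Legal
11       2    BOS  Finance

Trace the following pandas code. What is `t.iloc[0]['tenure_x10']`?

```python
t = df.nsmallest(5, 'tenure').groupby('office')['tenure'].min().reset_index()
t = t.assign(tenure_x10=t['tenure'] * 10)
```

take 5 rows with smallest tenure:
    tenure office     dept
2        2    SEA  Finance
10       2    DEN    Legal
11       2    BOS  Finance
7        6    BOS     Data
9        7    BOS     Data
group by office, min of tenure:
office
BOS    2
DEN    2
SEA    2
Name: tenure, dtype: int64
reset_index():
  office  tenure
0    BOS       2
1    DEN       2
2    SEA       2
add column tenure_x10 = t['tenure'] * 10:
  office  tenure  tenure_x10
0    BOS       2          20
1    DEN       2          20
2    SEA       2          20
Reading off the value at position 0, column 'tenure_x10', we get 20.

20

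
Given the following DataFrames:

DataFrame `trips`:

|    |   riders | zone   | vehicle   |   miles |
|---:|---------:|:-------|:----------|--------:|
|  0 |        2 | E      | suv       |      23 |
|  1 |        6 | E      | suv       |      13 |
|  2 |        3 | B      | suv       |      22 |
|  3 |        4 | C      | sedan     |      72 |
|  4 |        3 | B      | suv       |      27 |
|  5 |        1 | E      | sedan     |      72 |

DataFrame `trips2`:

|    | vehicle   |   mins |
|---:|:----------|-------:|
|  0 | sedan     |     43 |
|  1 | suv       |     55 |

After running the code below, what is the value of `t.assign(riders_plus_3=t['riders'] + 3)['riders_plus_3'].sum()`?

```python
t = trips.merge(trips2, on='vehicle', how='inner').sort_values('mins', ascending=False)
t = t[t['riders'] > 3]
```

merge on 'vehicle' (how='inner') → 6 rows:
   riders zone vehicle  miles  mins
0       2    E     suv     23    55
1       6    E     suv     13    55
2       3    B     suv     22    55
3       4    C   sedan     72    43
4       3    B     suv     27    55
5       1    E   sedan     72    43
sort by mins descending:
   riders zone vehicle  miles  mins
0       2    E     suv     23    55
1       6    E     suv     13    55
2       3    B     suv     22    55
4       3    B     suv     27    55
3       4    C   sedan     72    43
5       1    E   sedan     72    43
filter rows where riders > 3:
   riders zone vehicle  miles  mins
1       6    E     suv     13    55
3       4    C   sedan     72    43
add column riders_plus_3 = t['riders'] + 3:
   riders zone vehicle  miles  mins  riders_plus_3
1       6    E     suv     13    55              9
3       4    C   sedan     72    43              7
Taking the sum of column 'riders_plus_3' gives 16.

16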